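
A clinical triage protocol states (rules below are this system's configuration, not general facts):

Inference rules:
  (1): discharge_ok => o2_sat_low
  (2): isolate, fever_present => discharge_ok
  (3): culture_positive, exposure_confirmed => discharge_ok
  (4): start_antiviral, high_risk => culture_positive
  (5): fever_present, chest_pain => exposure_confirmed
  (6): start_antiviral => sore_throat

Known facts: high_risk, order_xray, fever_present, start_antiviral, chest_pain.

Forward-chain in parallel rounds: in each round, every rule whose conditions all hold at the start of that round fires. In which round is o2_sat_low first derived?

Round 1: (4) [start_antiviral, high_risk => culture_positive]; (5) [fever_present, chest_pain => exposure_confirmed]; (6) [start_antiviral => sore_throat]. New: culture_positive, exposure_confirmed, sore_throat.
Round 2: (3) [culture_positive, exposure_confirmed => discharge_ok]. New: discharge_ok.
Round 3: (1) [discharge_ok => o2_sat_low]. New: o2_sat_low.
o2_sat_low first appears in round 3.

3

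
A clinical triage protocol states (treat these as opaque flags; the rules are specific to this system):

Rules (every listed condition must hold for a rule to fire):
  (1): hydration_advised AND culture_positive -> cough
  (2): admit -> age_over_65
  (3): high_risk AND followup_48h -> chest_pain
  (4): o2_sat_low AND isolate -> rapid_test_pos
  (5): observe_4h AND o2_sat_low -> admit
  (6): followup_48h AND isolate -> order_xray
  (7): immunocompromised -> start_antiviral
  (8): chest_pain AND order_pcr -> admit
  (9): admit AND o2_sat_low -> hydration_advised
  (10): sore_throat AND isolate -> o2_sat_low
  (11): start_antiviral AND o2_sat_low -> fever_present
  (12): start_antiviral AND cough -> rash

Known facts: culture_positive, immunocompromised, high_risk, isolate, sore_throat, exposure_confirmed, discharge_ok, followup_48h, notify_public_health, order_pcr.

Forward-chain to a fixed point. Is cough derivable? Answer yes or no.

Round 1 — (3), (6), (7), (10), derive chest_pain, order_xray, start_antiviral, o2_sat_low.
Round 2 — (4), (8), (11), derive rapid_test_pos, admit, fever_present.
Round 3 — (2), (9), derive age_over_65, hydration_advised.
Round 4 — (1), derive cough.
Round 5 — (12), derive rash.
cough appears in round 4, so it is derivable.

yes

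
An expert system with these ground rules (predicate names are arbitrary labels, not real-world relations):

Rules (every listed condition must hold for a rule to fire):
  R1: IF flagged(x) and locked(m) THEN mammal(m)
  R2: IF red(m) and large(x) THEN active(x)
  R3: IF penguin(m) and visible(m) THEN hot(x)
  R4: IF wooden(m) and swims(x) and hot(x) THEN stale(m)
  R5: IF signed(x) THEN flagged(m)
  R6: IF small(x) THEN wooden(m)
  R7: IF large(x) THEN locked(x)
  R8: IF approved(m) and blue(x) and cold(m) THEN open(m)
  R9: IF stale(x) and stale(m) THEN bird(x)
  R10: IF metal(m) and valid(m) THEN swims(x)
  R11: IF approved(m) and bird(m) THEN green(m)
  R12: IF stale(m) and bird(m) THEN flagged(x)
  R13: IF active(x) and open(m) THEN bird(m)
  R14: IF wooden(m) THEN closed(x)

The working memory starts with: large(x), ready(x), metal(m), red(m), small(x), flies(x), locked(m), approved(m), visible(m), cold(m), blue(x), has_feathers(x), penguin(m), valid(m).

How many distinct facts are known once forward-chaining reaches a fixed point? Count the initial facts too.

26

Round 1 — R2, R3, R6, R7, R8, R10, derive active(x), hot(x), wooden(m), locked(x), open(m), swims(x).
Round 2 — R4, R13, R14, derive stale(m), bird(m), closed(x).
Round 3 — R11, R12, derive green(m), flagged(x).
Round 4 — R1, derive mammal(m).
Closure: {active(x), approved(m), bird(m), blue(x), closed(x), cold(m), flagged(x), flies(x), green(m), has_feathers(x), hot(x), large(x), locked(m), locked(x), mammal(m), metal(m), open(m), penguin(m), ready(x), red(m), small(x), stale(m), swims(x), valid(m), visible(m), wooden(m)} — 26 facts.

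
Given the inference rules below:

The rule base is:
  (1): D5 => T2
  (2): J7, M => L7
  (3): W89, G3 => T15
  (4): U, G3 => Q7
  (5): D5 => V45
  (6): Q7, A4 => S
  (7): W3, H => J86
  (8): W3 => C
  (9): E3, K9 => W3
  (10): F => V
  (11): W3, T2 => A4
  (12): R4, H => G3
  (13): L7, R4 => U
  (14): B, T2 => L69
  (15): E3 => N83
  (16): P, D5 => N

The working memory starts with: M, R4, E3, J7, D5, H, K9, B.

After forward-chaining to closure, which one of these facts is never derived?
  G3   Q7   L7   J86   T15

T15

Round 1: (1) [D5 => T2]; (2) [J7, M => L7]; (5) [D5 => V45]; (9) [E3, K9 => W3]; (12) [R4, H => G3]; (15) [E3 => N83]. New: T2, L7, V45, W3, G3, N83.
Round 2: (7) [W3, H => J86]; (8) [W3 => C]; (11) [W3, T2 => A4]; (13) [L7, R4 => U]; (14) [B, T2 => L69]. New: J86, C, A4, U, L69.
Round 3: (4) [U, G3 => Q7]. New: Q7.
Round 4: (6) [Q7, A4 => S]. New: S.
Derived: J86 (round 2), L7 (round 1), Q7 (round 3), G3 (round 1). T15 never appears in any round.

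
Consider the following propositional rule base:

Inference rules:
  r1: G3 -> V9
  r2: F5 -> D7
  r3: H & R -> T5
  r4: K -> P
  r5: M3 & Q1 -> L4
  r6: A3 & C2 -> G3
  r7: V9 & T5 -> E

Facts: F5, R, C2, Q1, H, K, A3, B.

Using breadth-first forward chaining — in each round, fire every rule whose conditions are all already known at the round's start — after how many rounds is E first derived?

Round 1: r2 [F5 -> D7]; r3 [H & R -> T5]; r4 [K -> P]; r6 [A3 & C2 -> G3]. Adds D7, T5, P, G3.
Round 2: r1 [G3 -> V9]. Adds V9.
Round 3: r7 [V9 & T5 -> E]. Adds E.
E first appears in round 3.

3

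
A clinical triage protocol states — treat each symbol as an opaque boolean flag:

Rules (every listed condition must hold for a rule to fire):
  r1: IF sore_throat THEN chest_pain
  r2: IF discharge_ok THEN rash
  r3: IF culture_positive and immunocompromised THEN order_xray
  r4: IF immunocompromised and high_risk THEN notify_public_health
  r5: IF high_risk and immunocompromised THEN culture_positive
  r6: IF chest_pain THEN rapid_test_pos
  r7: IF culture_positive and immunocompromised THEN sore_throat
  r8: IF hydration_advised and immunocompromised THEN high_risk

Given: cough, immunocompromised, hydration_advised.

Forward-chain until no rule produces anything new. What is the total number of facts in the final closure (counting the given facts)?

Round 1: r8 [IF hydration_advised and immunocompromised THEN high_risk]. New: high_risk.
Round 2: r4 [IF immunocompromised and high_risk THEN notify_public_health]; r5 [IF high_risk and immunocompromised THEN culture_positive]. New: notify_public_health, culture_positive.
Round 3: r3 [IF culture_positive and immunocompromised THEN order_xray]; r7 [IF culture_positive and immunocompromised THEN sore_throat]. New: order_xray, sore_throat.
Round 4: r1 [IF sore_throat THEN chest_pain]. New: chest_pain.
Round 5: r6 [IF chest_pain THEN rapid_test_pos]. New: rapid_test_pos.
Closure: {chest_pain, cough, culture_positive, high_risk, hydration_advised, immunocompromised, notify_public_health, order_xray, rapid_test_pos, sore_throat} — 10 facts.

10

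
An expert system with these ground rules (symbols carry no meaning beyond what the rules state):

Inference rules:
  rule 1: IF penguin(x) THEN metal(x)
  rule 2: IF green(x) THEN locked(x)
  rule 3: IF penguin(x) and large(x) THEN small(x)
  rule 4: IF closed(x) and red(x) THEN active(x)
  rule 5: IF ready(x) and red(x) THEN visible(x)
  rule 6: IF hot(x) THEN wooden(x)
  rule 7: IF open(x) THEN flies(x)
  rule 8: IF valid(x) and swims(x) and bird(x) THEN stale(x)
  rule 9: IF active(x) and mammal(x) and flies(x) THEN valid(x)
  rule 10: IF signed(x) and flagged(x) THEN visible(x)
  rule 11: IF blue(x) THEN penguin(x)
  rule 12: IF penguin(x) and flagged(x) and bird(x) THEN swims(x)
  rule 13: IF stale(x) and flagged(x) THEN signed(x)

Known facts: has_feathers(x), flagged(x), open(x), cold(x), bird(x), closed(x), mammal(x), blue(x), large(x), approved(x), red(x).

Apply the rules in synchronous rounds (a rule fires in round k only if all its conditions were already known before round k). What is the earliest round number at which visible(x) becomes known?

Round 1: rule 4 [IF closed(x) and red(x) THEN active(x)]; rule 7 [IF open(x) THEN flies(x)]; rule 11 [IF blue(x) THEN penguin(x)]. Adds active(x), flies(x), penguin(x).
Round 2: rule 1 [IF penguin(x) THEN metal(x)]; rule 3 [IF penguin(x) and large(x) THEN small(x)]; rule 9 [IF active(x) and mammal(x) and flies(x) THEN valid(x)]; rule 12 [IF penguin(x) and flagged(x) and bird(x) THEN swims(x)]. Adds metal(x), small(x), valid(x), swims(x).
Round 3: rule 8 [IF valid(x) and swims(x) and bird(x) THEN stale(x)]. Adds stale(x).
Round 4: rule 13 [IF stale(x) and flagged(x) THEN signed(x)]. Adds signed(x).
Round 5: rule 10 [IF signed(x) and flagged(x) THEN visible(x)]. Adds visible(x).
visible(x) first appears in round 5.

5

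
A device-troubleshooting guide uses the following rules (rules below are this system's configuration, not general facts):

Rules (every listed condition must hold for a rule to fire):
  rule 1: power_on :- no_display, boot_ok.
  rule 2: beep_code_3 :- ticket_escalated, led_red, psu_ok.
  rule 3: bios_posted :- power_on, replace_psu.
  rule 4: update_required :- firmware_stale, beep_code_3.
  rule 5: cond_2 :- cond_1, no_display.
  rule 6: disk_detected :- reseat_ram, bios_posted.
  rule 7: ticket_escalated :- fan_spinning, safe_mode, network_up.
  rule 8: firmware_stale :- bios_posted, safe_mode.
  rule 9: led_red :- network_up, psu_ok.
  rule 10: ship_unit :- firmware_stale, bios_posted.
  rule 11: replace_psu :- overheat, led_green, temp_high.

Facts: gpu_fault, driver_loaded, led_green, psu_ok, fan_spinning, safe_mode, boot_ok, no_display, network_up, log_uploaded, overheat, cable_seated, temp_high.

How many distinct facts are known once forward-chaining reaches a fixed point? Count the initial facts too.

Round 1: rule 1 [power_on :- no_display, boot_ok.]; rule 7 [ticket_escalated :- fan_spinning, safe_mode, network_up.]; rule 9 [led_red :- network_up, psu_ok.]; rule 11 [replace_psu :- overheat, led_green, temp_high.]. Adds power_on, ticket_escalated, led_red, replace_psu.
Round 2: rule 2 [beep_code_3 :- ticket_escalated, led_red, psu_ok.]; rule 3 [bios_posted :- power_on, replace_psu.]. Adds beep_code_3, bios_posted.
Round 3: rule 8 [firmware_stale :- bios_posted, safe_mode.]. Adds firmware_stale.
Round 4: rule 4 [update_required :- firmware_stale, beep_code_3.]; rule 10 [ship_unit :- firmware_stale, bios_posted.]. Adds update_required, ship_unit.
Closure: {beep_code_3, bios_posted, boot_ok, cable_seated, driver_loaded, fan_spinning, firmware_stale, gpu_fault, led_green, led_red, log_uploaded, network_up, no_display, overheat, power_on, psu_ok, replace_psu, safe_mode, ship_unit, temp_high, ticket_escalated, update_required} — 22 facts.

22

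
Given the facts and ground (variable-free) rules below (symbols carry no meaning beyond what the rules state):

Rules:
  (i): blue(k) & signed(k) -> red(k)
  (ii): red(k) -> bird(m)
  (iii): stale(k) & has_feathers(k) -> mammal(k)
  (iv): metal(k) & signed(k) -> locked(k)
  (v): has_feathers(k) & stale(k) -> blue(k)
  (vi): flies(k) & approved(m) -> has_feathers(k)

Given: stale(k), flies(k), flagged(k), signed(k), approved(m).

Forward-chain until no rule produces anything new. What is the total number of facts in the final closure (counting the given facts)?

10

Round 1: (vi) [flies(k) & approved(m) -> has_feathers(k)]. New: has_feathers(k).
Round 2: (iii) [stale(k) & has_feathers(k) -> mammal(k)]; (v) [has_feathers(k) & stale(k) -> blue(k)]. New: mammal(k), blue(k).
Round 3: (i) [blue(k) & signed(k) -> red(k)]. New: red(k).
Round 4: (ii) [red(k) -> bird(m)]. New: bird(m).
Closure: {approved(m), bird(m), blue(k), flagged(k), flies(k), has_feathers(k), mammal(k), red(k), signed(k), stale(k)} — 10 facts.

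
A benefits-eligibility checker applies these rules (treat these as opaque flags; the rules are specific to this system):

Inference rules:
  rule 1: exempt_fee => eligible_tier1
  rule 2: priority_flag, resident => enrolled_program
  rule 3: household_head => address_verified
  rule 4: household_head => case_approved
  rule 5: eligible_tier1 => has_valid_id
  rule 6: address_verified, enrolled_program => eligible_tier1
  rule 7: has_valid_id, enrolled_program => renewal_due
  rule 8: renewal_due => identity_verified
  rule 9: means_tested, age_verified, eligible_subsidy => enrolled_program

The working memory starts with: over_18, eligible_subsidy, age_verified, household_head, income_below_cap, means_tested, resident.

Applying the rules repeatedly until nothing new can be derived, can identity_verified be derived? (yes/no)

Round 1 — rule 3, rule 4, rule 9, derive address_verified, case_approved, enrolled_program.
Round 2 — rule 6, derive eligible_tier1.
Round 3 — rule 5, derive has_valid_id.
Round 4 — rule 7, derive renewal_due.
Round 5 — rule 8, derive identity_verified.
identity_verified appears in round 5, so it is derivable.

yes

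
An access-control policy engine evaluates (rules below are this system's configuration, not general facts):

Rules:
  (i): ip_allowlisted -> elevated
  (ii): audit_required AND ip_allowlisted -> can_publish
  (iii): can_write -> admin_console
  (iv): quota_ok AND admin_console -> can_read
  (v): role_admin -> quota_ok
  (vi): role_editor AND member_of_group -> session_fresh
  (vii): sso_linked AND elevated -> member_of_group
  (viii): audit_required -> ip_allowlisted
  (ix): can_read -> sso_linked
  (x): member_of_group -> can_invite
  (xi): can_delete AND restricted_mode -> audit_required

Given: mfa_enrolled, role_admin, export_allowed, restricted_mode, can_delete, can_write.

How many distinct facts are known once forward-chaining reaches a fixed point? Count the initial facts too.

16

Round 1: (iii) [can_write -> admin_console]; (v) [role_admin -> quota_ok]; (xi) [can_delete AND restricted_mode -> audit_required]. New: admin_console, quota_ok, audit_required.
Round 2: (iv) [quota_ok AND admin_console -> can_read]; (viii) [audit_required -> ip_allowlisted]. New: can_read, ip_allowlisted.
Round 3: (i) [ip_allowlisted -> elevated]; (ii) [audit_required AND ip_allowlisted -> can_publish]; (ix) [can_read -> sso_linked]. New: elevated, can_publish, sso_linked.
Round 4: (vii) [sso_linked AND elevated -> member_of_group]. New: member_of_group.
Round 5: (x) [member_of_group -> can_invite]. New: can_invite.
Closure: {admin_console, audit_required, can_delete, can_invite, can_publish, can_read, can_write, elevated, export_allowed, ip_allowlisted, member_of_group, mfa_enrolled, quota_ok, restricted_mode, role_admin, sso_linked} — 16 facts.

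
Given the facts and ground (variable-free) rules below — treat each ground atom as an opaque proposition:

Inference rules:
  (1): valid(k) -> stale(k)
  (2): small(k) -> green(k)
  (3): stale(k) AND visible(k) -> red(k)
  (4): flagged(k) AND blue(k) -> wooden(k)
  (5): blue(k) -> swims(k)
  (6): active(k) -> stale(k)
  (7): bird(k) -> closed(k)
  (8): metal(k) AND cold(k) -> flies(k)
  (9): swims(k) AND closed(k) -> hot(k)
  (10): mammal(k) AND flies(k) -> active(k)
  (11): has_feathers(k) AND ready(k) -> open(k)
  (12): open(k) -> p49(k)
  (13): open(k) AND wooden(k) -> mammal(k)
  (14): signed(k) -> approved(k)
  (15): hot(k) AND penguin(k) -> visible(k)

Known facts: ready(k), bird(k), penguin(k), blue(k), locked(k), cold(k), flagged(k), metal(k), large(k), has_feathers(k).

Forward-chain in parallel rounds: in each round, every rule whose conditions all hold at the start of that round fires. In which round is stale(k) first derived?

Round 1: (4) [flagged(k) AND blue(k) -> wooden(k)]; (5) [blue(k) -> swims(k)]; (7) [bird(k) -> closed(k)]; (8) [metal(k) AND cold(k) -> flies(k)]; (11) [has_feathers(k) AND ready(k) -> open(k)]. Adds wooden(k), swims(k), closed(k), flies(k), open(k).
Round 2: (9) [swims(k) AND closed(k) -> hot(k)]; (12) [open(k) -> p49(k)]; (13) [open(k) AND wooden(k) -> mammal(k)]. Adds hot(k), p49(k), mammal(k).
Round 3: (10) [mammal(k) AND flies(k) -> active(k)]; (15) [hot(k) AND penguin(k) -> visible(k)]. Adds active(k), visible(k).
Round 4: (6) [active(k) -> stale(k)]. Adds stale(k).
stale(k) first appears in round 4.

4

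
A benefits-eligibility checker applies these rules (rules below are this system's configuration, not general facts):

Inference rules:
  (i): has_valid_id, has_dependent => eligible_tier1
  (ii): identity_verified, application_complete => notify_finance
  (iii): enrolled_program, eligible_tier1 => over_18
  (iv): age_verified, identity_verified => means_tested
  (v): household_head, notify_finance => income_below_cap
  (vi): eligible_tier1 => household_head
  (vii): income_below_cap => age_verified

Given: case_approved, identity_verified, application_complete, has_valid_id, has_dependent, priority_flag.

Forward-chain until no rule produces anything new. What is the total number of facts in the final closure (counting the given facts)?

12

Round 1 — (i), (ii), derive eligible_tier1, notify_finance.
Round 2 — (vi), derive household_head.
Round 3 — (v), derive income_below_cap.
Round 4 — (vii), derive age_verified.
Round 5 — (iv), derive means_tested.
Closure: {age_verified, application_complete, case_approved, eligible_tier1, has_dependent, has_valid_id, household_head, identity_verified, income_below_cap, means_tested, notify_finance, priority_flag} — 12 facts.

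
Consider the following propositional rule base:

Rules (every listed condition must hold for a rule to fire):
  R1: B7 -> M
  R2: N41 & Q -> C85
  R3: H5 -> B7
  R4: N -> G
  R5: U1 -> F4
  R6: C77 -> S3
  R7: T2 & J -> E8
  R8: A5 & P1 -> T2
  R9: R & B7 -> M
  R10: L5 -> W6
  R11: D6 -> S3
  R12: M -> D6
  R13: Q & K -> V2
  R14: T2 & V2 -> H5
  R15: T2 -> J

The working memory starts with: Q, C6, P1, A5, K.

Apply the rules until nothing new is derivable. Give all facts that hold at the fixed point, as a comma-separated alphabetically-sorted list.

Round 1: R8 [A5 & P1 -> T2]; R13 [Q & K -> V2]. New: T2, V2.
Round 2: R14 [T2 & V2 -> H5]; R15 [T2 -> J]. New: H5, J.
Round 3: R3 [H5 -> B7]; R7 [T2 & J -> E8]. New: B7, E8.
Round 4: R1 [B7 -> M]. New: M.
Round 5: R12 [M -> D6]. New: D6.
Round 6: R11 [D6 -> S3]. New: S3.

A5, B7, C6, D6, E8, H5, J, K, M, P1, Q, S3, T2, V2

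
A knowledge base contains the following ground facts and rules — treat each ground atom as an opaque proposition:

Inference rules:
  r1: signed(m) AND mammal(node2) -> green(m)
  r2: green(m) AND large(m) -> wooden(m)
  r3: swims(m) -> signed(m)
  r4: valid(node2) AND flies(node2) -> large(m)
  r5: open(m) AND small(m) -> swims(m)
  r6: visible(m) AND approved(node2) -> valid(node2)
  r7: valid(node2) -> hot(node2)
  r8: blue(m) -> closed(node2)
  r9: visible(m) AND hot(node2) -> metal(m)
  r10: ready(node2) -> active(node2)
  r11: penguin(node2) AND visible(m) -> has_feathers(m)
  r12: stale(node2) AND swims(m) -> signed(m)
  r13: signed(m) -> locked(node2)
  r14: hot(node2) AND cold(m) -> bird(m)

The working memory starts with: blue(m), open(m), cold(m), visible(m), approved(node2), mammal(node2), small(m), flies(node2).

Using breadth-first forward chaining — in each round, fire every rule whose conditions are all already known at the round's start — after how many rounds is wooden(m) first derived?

Round 1: r5 [open(m) AND small(m) -> swims(m)]; r6 [visible(m) AND approved(node2) -> valid(node2)]; r8 [blue(m) -> closed(node2)]. Adds swims(m), valid(node2), closed(node2).
Round 2: r3 [swims(m) -> signed(m)]; r4 [valid(node2) AND flies(node2) -> large(m)]; r7 [valid(node2) -> hot(node2)]. Adds signed(m), large(m), hot(node2).
Round 3: r1 [signed(m) AND mammal(node2) -> green(m)]; r9 [visible(m) AND hot(node2) -> metal(m)]; r13 [signed(m) -> locked(node2)]; r14 [hot(node2) AND cold(m) -> bird(m)]. Adds green(m), metal(m), locked(node2), bird(m).
Round 4: r2 [green(m) AND large(m) -> wooden(m)]. Adds wooden(m).
wooden(m) first appears in round 4.

4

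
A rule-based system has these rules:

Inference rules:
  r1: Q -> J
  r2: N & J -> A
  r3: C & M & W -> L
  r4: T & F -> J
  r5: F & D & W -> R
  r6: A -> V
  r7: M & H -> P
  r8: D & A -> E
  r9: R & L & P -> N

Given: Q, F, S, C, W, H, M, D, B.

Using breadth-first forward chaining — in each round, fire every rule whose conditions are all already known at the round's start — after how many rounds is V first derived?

Round 1: r1 [Q -> J]; r3 [C & M & W -> L]; r5 [F & D & W -> R]; r7 [M & H -> P]. Adds J, L, R, P.
Round 2: r9 [R & L & P -> N]. Adds N.
Round 3: r2 [N & J -> A]. Adds A.
Round 4: r6 [A -> V]; r8 [D & A -> E]. Adds V, E.
V first appears in round 4.

4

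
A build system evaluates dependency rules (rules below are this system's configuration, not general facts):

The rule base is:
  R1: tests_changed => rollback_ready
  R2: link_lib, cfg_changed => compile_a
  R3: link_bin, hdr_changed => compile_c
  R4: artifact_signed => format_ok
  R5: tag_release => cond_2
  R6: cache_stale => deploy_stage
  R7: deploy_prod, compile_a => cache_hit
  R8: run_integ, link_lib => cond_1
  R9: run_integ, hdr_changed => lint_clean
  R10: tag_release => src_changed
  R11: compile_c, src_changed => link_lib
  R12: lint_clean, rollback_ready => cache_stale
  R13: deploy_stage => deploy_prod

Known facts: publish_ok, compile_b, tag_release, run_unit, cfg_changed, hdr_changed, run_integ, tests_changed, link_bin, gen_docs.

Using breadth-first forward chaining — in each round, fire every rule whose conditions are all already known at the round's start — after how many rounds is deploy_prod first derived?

4

Round 1: R1 [tests_changed => rollback_ready]; R3 [link_bin, hdr_changed => compile_c]; R5 [tag_release => cond_2]; R9 [run_integ, hdr_changed => lint_clean]; R10 [tag_release => src_changed]. New: rollback_ready, compile_c, cond_2, lint_clean, src_changed.
Round 2: R11 [compile_c, src_changed => link_lib]; R12 [lint_clean, rollback_ready => cache_stale]. New: link_lib, cache_stale.
Round 3: R2 [link_lib, cfg_changed => compile_a]; R6 [cache_stale => deploy_stage]; R8 [run_integ, link_lib => cond_1]. New: compile_a, deploy_stage, cond_1.
Round 4: R13 [deploy_stage => deploy_prod]. New: deploy_prod.
deploy_prod first appears in round 4.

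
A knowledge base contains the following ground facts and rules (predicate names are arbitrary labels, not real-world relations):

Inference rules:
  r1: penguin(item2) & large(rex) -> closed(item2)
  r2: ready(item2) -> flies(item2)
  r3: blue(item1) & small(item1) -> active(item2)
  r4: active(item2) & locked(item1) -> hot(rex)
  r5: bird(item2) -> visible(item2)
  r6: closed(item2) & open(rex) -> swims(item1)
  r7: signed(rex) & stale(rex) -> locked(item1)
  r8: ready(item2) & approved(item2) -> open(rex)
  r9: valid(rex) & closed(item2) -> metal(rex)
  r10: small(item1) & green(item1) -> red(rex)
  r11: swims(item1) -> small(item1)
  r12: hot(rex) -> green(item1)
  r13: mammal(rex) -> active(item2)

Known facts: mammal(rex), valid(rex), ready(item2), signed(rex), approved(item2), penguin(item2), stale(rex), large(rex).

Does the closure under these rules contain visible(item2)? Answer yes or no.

no

Round 1: r1 [penguin(item2) & large(rex) -> closed(item2)]; r2 [ready(item2) -> flies(item2)]; r7 [signed(rex) & stale(rex) -> locked(item1)]; r8 [ready(item2) & approved(item2) -> open(rex)]; r13 [mammal(rex) -> active(item2)]. New: closed(item2), flies(item2), locked(item1), open(rex), active(item2).
Round 2: r4 [active(item2) & locked(item1) -> hot(rex)]; r6 [closed(item2) & open(rex) -> swims(item1)]; r9 [valid(rex) & closed(item2) -> metal(rex)]. New: hot(rex), swims(item1), metal(rex).
Round 3: r11 [swims(item1) -> small(item1)]; r12 [hot(rex) -> green(item1)]. New: small(item1), green(item1).
Round 4: r10 [small(item1) & green(item1) -> red(rex)]. New: red(rex).
Fixed point reached. visible(item2) is concluded only by r5; r5 needs bird(item2) (never derived).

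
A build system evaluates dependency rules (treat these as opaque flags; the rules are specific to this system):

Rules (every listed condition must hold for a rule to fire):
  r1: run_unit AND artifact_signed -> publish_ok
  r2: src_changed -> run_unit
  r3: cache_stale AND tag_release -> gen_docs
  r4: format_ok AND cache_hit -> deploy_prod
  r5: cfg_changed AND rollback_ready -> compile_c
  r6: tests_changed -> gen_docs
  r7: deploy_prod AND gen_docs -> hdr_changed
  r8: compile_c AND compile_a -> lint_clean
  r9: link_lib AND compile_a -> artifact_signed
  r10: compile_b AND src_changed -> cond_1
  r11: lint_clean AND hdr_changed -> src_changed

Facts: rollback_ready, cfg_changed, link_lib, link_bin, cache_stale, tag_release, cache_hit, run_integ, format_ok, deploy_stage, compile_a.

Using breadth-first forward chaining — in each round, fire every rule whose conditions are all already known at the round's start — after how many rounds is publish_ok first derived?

Round 1: r3 [cache_stale AND tag_release -> gen_docs]; r4 [format_ok AND cache_hit -> deploy_prod]; r5 [cfg_changed AND rollback_ready -> compile_c]; r9 [link_lib AND compile_a -> artifact_signed]. Adds gen_docs, deploy_prod, compile_c, artifact_signed.
Round 2: r7 [deploy_prod AND gen_docs -> hdr_changed]; r8 [compile_c AND compile_a -> lint_clean]. Adds hdr_changed, lint_clean.
Round 3: r11 [lint_clean AND hdr_changed -> src_changed]. Adds src_changed.
Round 4: r2 [src_changed -> run_unit]. Adds run_unit.
Round 5: r1 [run_unit AND artifact_signed -> publish_ok]. Adds publish_ok.
publish_ok first appears in round 5.

5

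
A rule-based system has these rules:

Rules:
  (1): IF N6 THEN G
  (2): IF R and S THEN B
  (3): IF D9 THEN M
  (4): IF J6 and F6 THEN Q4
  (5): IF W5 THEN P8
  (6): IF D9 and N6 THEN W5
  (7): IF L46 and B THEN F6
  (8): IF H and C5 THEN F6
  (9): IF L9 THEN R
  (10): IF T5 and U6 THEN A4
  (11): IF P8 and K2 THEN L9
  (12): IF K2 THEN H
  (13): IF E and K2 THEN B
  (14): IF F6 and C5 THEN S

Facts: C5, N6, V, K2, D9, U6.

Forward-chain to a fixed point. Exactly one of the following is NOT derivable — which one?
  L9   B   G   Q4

Round 1: (1) [IF N6 THEN G]; (3) [IF D9 THEN M]; (6) [IF D9 and N6 THEN W5]; (12) [IF K2 THEN H]. Adds G, M, W5, H.
Round 2: (5) [IF W5 THEN P8]; (8) [IF H and C5 THEN F6]. Adds P8, F6.
Round 3: (11) [IF P8 and K2 THEN L9]; (14) [IF F6 and C5 THEN S]. Adds L9, S.
Round 4: (9) [IF L9 THEN R]. Adds R.
Round 5: (2) [IF R and S THEN B]. Adds B.
Derived: B (round 5), L9 (round 3), G (round 1). Q4 never appears in any round.

Q4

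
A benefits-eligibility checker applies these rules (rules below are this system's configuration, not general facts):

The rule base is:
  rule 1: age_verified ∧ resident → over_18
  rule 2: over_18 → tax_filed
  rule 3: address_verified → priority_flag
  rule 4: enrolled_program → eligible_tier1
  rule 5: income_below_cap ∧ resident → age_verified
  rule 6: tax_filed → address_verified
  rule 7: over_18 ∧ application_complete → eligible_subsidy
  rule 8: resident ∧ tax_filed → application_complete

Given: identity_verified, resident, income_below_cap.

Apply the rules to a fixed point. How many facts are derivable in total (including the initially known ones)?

Round 1 — rule 5, derive age_verified.
Round 2 — rule 1, derive over_18.
Round 3 — rule 2, derive tax_filed.
Round 4 — rule 6, rule 8, derive address_verified, application_complete.
Round 5 — rule 3, rule 7, derive priority_flag, eligible_subsidy.
Closure: {address_verified, age_verified, application_complete, eligible_subsidy, identity_verified, income_below_cap, over_18, priority_flag, resident, tax_filed} — 10 facts.

10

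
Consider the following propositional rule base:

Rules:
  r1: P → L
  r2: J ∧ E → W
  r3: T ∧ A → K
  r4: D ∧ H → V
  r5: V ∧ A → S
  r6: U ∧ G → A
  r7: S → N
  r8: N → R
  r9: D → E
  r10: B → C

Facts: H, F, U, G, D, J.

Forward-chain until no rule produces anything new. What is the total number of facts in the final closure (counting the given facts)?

[1] r4 [D ∧ H → V]; r6 [U ∧ G → A]; r9 [D → E]. ⇒ new: V, A, E.
[2] r2 [J ∧ E → W]; r5 [V ∧ A → S]. ⇒ new: W, S.
[3] r7 [S → N]. ⇒ new: N.
[4] r8 [N → R]. ⇒ new: R.
Closure: {A, D, E, F, G, H, J, N, R, S, U, V, W} — 13 facts.

13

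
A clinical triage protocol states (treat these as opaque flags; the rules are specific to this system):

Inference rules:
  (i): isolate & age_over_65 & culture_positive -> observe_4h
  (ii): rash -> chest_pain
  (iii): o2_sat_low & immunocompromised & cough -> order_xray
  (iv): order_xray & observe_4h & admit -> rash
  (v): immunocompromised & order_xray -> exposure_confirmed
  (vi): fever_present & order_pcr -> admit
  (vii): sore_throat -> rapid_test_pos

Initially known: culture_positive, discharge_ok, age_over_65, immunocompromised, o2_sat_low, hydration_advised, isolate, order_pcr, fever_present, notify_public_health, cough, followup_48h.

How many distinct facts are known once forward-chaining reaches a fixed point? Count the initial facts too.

18

Round 1: (i) [isolate & age_over_65 & culture_positive -> observe_4h]; (iii) [o2_sat_low & immunocompromised & cough -> order_xray]; (vi) [fever_present & order_pcr -> admit]. New: observe_4h, order_xray, admit.
Round 2: (iv) [order_xray & observe_4h & admit -> rash]; (v) [immunocompromised & order_xray -> exposure_confirmed]. New: rash, exposure_confirmed.
Round 3: (ii) [rash -> chest_pain]. New: chest_pain.
Closure: {admit, age_over_65, chest_pain, cough, culture_positive, discharge_ok, exposure_confirmed, fever_present, followup_48h, hydration_advised, immunocompromised, isolate, notify_public_health, o2_sat_low, observe_4h, order_pcr, order_xray, rash} — 18 facts.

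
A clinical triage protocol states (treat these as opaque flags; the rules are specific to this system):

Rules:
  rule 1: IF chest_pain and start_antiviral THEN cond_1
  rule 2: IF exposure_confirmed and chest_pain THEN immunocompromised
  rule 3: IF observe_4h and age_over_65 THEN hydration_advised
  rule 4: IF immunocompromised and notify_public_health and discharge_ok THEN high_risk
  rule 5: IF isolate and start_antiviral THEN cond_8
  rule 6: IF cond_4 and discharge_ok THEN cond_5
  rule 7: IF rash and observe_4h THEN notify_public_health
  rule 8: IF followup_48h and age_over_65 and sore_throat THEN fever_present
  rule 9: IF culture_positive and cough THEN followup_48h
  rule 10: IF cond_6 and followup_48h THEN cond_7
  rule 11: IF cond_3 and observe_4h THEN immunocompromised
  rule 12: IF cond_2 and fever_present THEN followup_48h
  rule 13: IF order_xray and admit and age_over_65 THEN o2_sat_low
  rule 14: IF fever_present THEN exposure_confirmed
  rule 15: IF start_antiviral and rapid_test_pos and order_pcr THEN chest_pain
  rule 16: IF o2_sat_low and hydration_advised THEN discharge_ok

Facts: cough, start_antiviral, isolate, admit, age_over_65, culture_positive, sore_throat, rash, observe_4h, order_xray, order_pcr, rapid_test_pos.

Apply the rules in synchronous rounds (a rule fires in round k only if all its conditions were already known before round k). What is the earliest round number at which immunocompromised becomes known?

4

Round 1: rule 3 [IF observe_4h and age_over_65 THEN hydration_advised]; rule 5 [IF isolate and start_antiviral THEN cond_8]; rule 7 [IF rash and observe_4h THEN notify_public_health]; rule 9 [IF culture_positive and cough THEN followup_48h]; rule 13 [IF order_xray and admit and age_over_65 THEN o2_sat_low]; rule 15 [IF start_antiviral and rapid_test_pos and order_pcr THEN chest_pain]. New: hydration_advised, cond_8, notify_public_health, followup_48h, o2_sat_low, chest_pain.
Round 2: rule 1 [IF chest_pain and start_antiviral THEN cond_1]; rule 8 [IF followup_48h and age_over_65 and sore_throat THEN fever_present]; rule 16 [IF o2_sat_low and hydration_advised THEN discharge_ok]. New: cond_1, fever_present, discharge_ok.
Round 3: rule 14 [IF fever_present THEN exposure_confirmed]. New: exposure_confirmed.
Round 4: rule 2 [IF exposure_confirmed and chest_pain THEN immunocompromised]. New: immunocompromised.
immunocompromised first appears in round 4.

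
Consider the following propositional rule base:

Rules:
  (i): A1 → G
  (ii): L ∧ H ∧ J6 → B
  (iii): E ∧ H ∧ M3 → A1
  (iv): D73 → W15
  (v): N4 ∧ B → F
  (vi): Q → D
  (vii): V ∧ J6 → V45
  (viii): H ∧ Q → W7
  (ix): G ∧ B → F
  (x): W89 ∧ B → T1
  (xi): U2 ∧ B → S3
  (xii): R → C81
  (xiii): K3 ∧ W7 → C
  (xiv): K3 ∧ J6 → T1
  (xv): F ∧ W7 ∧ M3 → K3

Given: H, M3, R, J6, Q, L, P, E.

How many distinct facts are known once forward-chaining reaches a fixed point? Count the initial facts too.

[1] (ii) [L ∧ H ∧ J6 → B]; (iii) [E ∧ H ∧ M3 → A1]; (vi) [Q → D]; (viii) [H ∧ Q → W7]; (xii) [R → C81]. ⇒ new: B, A1, D, W7, C81.
[2] (i) [A1 → G]. ⇒ new: G.
[3] (ix) [G ∧ B → F]. ⇒ new: F.
[4] (xv) [F ∧ W7 ∧ M3 → K3]. ⇒ new: K3.
[5] (xiii) [K3 ∧ W7 → C]; (xiv) [K3 ∧ J6 → T1]. ⇒ new: C, T1.
Closure: {A1, B, C, C81, D, E, F, G, H, J6, K3, L, M3, P, Q, R, T1, W7} — 18 facts.

18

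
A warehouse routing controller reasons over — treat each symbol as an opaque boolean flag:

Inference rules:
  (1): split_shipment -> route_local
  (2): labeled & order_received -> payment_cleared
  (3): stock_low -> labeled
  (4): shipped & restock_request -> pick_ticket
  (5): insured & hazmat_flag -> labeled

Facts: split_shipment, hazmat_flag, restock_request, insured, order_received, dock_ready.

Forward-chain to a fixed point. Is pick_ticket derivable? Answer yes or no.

no

Round 1: (1) [split_shipment -> route_local]; (5) [insured & hazmat_flag -> labeled]. New: route_local, labeled.
Round 2: (2) [labeled & order_received -> payment_cleared]. New: payment_cleared.
Fixed point reached. pick_ticket is concluded only by (4); (4) needs shipped (never derived).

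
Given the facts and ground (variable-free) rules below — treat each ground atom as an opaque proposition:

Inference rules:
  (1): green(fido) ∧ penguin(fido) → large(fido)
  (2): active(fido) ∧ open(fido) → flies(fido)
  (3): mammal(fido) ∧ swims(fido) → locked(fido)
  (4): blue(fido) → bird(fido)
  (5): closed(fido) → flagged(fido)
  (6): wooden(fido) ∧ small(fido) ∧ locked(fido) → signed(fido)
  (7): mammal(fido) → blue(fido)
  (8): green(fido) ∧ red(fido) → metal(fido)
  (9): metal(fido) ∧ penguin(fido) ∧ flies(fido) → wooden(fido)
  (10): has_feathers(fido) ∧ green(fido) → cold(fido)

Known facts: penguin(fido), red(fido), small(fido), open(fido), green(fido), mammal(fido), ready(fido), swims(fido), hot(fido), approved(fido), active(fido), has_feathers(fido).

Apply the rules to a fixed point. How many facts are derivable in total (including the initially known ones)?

[1] (1) [green(fido) ∧ penguin(fido) → large(fido)]; (2) [active(fido) ∧ open(fido) → flies(fido)]; (3) [mammal(fido) ∧ swims(fido) → locked(fido)]; (7) [mammal(fido) → blue(fido)]; (8) [green(fido) ∧ red(fido) → metal(fido)]; (10) [has_feathers(fido) ∧ green(fido) → cold(fido)]. ⇒ new: large(fido), flies(fido), locked(fido), blue(fido), metal(fido), cold(fido).
[2] (4) [blue(fido) → bird(fido)]; (9) [metal(fido) ∧ penguin(fido) ∧ flies(fido) → wooden(fido)]. ⇒ new: bird(fido), wooden(fido).
[3] (6) [wooden(fido) ∧ small(fido) ∧ locked(fido) → signed(fido)]. ⇒ new: signed(fido).
Closure: {active(fido), approved(fido), bird(fido), blue(fido), cold(fido), flies(fido), green(fido), has_feathers(fido), hot(fido), large(fido), locked(fido), mammal(fido), metal(fido), open(fido), penguin(fido), ready(fido), red(fido), signed(fido), small(fido), swims(fido), wooden(fido)} — 21 facts.

21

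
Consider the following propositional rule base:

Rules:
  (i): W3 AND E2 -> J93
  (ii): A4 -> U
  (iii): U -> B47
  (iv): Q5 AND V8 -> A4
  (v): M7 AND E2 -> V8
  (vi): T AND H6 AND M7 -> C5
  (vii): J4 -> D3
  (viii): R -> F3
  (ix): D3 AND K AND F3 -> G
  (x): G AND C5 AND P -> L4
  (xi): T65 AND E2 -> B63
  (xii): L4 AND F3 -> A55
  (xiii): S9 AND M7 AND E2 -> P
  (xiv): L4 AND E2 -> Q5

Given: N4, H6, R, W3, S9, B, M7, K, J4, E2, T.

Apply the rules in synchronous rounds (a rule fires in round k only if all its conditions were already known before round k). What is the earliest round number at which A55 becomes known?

Round 1 — (i), (v), (vi), (vii), (viii), (xiii), derive J93, V8, C5, D3, F3, P.
Round 2 — (ix), derive G.
Round 3 — (x), derive L4.
Round 4 — (xii), (xiv), derive A55, Q5.
A55 first appears in round 4.

4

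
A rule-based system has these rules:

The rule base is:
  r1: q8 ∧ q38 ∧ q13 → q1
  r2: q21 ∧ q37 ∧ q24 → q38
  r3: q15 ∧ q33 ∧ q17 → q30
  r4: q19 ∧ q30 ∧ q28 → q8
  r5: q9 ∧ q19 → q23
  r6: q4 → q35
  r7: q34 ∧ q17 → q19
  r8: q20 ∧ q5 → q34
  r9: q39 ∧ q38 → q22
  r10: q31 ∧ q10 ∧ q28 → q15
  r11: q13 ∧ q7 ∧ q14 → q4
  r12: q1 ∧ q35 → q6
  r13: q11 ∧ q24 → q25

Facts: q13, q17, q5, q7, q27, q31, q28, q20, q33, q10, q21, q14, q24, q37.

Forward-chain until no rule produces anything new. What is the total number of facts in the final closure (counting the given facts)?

24

Round 1: r2 [q21 ∧ q37 ∧ q24 → q38]; r8 [q20 ∧ q5 → q34]; r10 [q31 ∧ q10 ∧ q28 → q15]; r11 [q13 ∧ q7 ∧ q14 → q4]. New: q38, q34, q15, q4.
Round 2: r3 [q15 ∧ q33 ∧ q17 → q30]; r6 [q4 → q35]; r7 [q34 ∧ q17 → q19]. New: q30, q35, q19.
Round 3: r4 [q19 ∧ q30 ∧ q28 → q8]. New: q8.
Round 4: r1 [q8 ∧ q38 ∧ q13 → q1]. New: q1.
Round 5: r12 [q1 ∧ q35 → q6]. New: q6.
Closure: {q1, q10, q13, q14, q15, q17, q19, q20, q21, q24, q27, q28, q30, q31, q33, q34, q35, q37, q38, q4, q5, q6, q7, q8} — 24 facts.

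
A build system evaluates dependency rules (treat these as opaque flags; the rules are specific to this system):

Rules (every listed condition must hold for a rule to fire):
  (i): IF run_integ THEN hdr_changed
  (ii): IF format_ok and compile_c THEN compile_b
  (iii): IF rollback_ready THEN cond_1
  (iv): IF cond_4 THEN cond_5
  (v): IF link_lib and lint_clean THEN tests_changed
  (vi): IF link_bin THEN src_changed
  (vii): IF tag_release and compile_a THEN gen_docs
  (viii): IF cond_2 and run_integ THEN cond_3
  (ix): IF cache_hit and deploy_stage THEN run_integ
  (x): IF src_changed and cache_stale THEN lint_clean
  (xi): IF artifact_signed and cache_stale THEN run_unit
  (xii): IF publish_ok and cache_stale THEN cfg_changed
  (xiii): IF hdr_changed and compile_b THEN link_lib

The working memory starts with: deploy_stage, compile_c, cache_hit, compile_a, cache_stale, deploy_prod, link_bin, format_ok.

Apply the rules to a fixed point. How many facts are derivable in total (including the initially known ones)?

15

Round 1 — (ii), (vi), (ix), derive compile_b, src_changed, run_integ.
Round 2 — (i), (x), derive hdr_changed, lint_clean.
Round 3 — (xiii), derive link_lib.
Round 4 — (v), derive tests_changed.
Closure: {cache_hit, cache_stale, compile_a, compile_b, compile_c, deploy_prod, deploy_stage, format_ok, hdr_changed, link_bin, link_lib, lint_clean, run_integ, src_changed, tests_changed} — 15 facts.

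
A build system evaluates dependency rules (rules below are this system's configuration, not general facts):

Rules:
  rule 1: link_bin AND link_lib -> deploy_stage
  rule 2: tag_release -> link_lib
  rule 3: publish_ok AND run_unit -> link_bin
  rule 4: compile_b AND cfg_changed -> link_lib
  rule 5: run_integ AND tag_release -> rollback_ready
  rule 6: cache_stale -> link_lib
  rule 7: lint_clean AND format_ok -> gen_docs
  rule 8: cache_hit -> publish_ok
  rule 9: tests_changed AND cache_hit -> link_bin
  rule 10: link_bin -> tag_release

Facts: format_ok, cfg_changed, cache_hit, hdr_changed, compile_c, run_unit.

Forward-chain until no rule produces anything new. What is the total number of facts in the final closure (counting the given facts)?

11

[1] rule 8 [cache_hit -> publish_ok]. ⇒ new: publish_ok.
[2] rule 3 [publish_ok AND run_unit -> link_bin]. ⇒ new: link_bin.
[3] rule 10 [link_bin -> tag_release]. ⇒ new: tag_release.
[4] rule 2 [tag_release -> link_lib]. ⇒ new: link_lib.
[5] rule 1 [link_bin AND link_lib -> deploy_stage]. ⇒ new: deploy_stage.
Closure: {cache_hit, cfg_changed, compile_c, deploy_stage, format_ok, hdr_changed, link_bin, link_lib, publish_ok, run_unit, tag_release} — 11 facts.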